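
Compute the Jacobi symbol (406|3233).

Factor out 2: 406 = 2·203. Since 3233 ≡ 1 (mod 8), (2|3233) = +1. Now have (203|3233).
3233 ≡ 1 (mod 4), so quadratic reciprocity gives (203|3233) = (3233|203). Reduce: 3233 ≡ 188 (mod 203). Now have (188|203).
Factor out 2: 188 = 2^2·47. Since 203 ≡ 3 (mod 8), (2|203) = -1, and (2|203)^2 = +1. Now have (47|203).
Both 47 ≡ 3 and 203 ≡ 3 (mod 4), so reciprocity gives (47|203) = -(203|47). Reduce: 203 ≡ 15 (mod 47). Now have -(15|47).
Both 15 ≡ 3 and 47 ≡ 3 (mod 4), so reciprocity gives (15|47) = -(47|15). Reduce: 47 ≡ 2 (mod 15). Now have (2|15).
Factor out 2: 2 = 2. Since 15 ≡ 7 (mod 8), (2|15) = +1. Now have (1|15).
(1|15) = 1. Collecting the sign factors: 1.

1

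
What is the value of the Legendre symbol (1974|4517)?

-1

(1974|4517)
  = -(987|4517)    [4517 ≡ 5 mod 8 ⇒ (2|4517) = -1]
  = -(4517|987)    [QR: 4517 ≡ 1 mod 4, sign kept]
  = -(569|987)    [4517 ≡ 569 mod 987]
  = -(987|569)    [QR: 569 ≡ 1 mod 4, sign kept]
  = -(418|569)    [987 ≡ 418 mod 569]
  = -(209|569)    [569 ≡ 1 mod 8 ⇒ (2|569) = +1]
  = -(569|209)    [QR: 209 ≡ 1 mod 4, sign kept]
  = -(151|209)    [569 ≡ 151 mod 209]
  = -(209|151)    [QR: 209 ≡ 1 mod 4, sign kept]
  = -(58|151)    [209 ≡ 58 mod 151]
  = -(29|151)    [151 ≡ 7 mod 8 ⇒ (2|151) = +1]
  = -(151|29)    [QR: 29 ≡ 1 mod 4, sign kept]
  = -(6|29)    [151 ≡ 6 mod 29]
  = (3|29)    [29 ≡ 5 mod 8 ⇒ (2|29) = -1]
  = (29|3)    [QR: 29 ≡ 1 mod 4, sign kept]
  = (2|3)    [29 ≡ 2 mod 3]
  = -(1|3)    [3 ≡ 3 mod 8 ⇒ (2|3) = -1]
  = -1    [(1|3) = 1]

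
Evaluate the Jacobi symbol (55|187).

Both 55 ≡ 3 and 187 ≡ 3 (mod 4), so reciprocity gives (55|187) = -(187|55). Reduce: 187 ≡ 22 (mod 55). Now have -(22|55).
Factor out 2: 22 = 2·11. Since 55 ≡ 7 (mod 8), (2|55) = +1. Now have -(11|55).
Both 11 ≡ 3 and 55 ≡ 3 (mod 4), so reciprocity gives (11|55) = -(55|11). Reduce: 55 ≡ 0 (mod 11). Now have (0|11).
The numerator is now 0 with denominator 11 > 1: the symbol is 0.

0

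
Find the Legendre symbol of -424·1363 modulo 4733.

1

By multiplicativity, (-424·1363/4733) = (-424/4733)·(1363/4733).
First factor (-424/4733):
Reduce the numerator: -424 ≡ 4309 (mod 4733), so (-424/4733) = (4309/4733).
4309 ≡ 1 (mod 4), so quadratic reciprocity gives (4309/4733) = (4733/4309). Reduce: 4733 ≡ 424 (mod 4309). Now have (424/4309).
Factor out 2: 424 = 2^3·53. Since 4309 ≡ 5 (mod 8), (2/4309) = -1, and (2/4309)^3 = -1. Now have -(53/4309).
53 ≡ 1 (mod 4), so quadratic reciprocity gives (53/4309) = (4309/53). Reduce: 4309 ≡ 16 (mod 53). Now have -(16/53).
Factor out 2: 16 = 2^4. Since 53 ≡ 5 (mod 8), (2/53) = -1, and (2/53)^4 = +1. Now have -(1/53).
(1/53) = 1. Collecting the sign factors: -1.
Second factor (1363/4733):
4733 ≡ 1 (mod 4), so quadratic reciprocity gives (1363/4733) = (4733/1363). Reduce: 4733 ≡ 644 (mod 1363). Now have (644/1363).
Factor out 2: 644 = 2^2·161. Since 1363 ≡ 3 (mod 8), (2/1363) = -1, and (2/1363)^2 = +1. Now have (161/1363).
161 ≡ 1 (mod 4), so quadratic reciprocity gives (161/1363) = (1363/161). Reduce: 1363 ≡ 75 (mod 161). Now have (75/161).
161 ≡ 1 (mod 4), so quadratic reciprocity gives (75/161) = (161/75). Reduce: 161 ≡ 11 (mod 75). Now have (11/75).
Both 11 ≡ 3 and 75 ≡ 3 (mod 4), so reciprocity gives (11/75) = -(75/11). Reduce: 75 ≡ 9 (mod 11). Now have -(9/11).
9 ≡ 1 (mod 4), so quadratic reciprocity gives (9/11) = (11/9). Reduce: 11 ≡ 2 (mod 9). Now have -(2/9).
Factor out 2: 2 = 2. Since 9 ≡ 1 (mod 8), (2/9) = +1. Now have -(1/9).
(1/9) = 1. Collecting the sign factors: -1.
Product: (-1)·(-1) = 1.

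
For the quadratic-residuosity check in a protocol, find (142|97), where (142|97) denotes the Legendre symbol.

Reduce the numerator: 142 ≡ 45 (mod 97), so (142|97) = (45|97).
45 ≡ 1 (mod 4), so quadratic reciprocity gives (45|97) = (97|45). Reduce: 97 ≡ 7 (mod 45). Now have (7|45).
45 ≡ 1 (mod 4), so quadratic reciprocity gives (7|45) = (45|7). Reduce: 45 ≡ 3 (mod 7). Now have (3|7).
Both 3 ≡ 3 and 7 ≡ 3 (mod 4), so reciprocity gives (3|7) = -(7|3). Reduce: 7 ≡ 1 (mod 3). Now have -(1|3).
(1|3) = 1. Collecting the sign factors: -1.

-1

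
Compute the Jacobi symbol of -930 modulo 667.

(-930|667)
  = (404|667)    [-930 ≡ 404 mod 667]
  = (101|667)    [667 ≡ 3 mod 8 ⇒ (2|667)^2 = +1]
  = (667|101)    [QR: 101 ≡ 1 mod 4, sign kept]
  = (61|101)    [667 ≡ 61 mod 101]
  = (101|61)    [QR: 61 ≡ 1 mod 4, sign kept]
  = (40|61)    [101 ≡ 40 mod 61]
  = -(5|61)    [61 ≡ 5 mod 8 ⇒ (2|61)^3 = -1]
  = -(61|5)    [QR: 5 ≡ 1 mod 4, sign kept]
  = -(1|5)    [61 ≡ 1 mod 5]
  = -1    [(1|5) = 1]

-1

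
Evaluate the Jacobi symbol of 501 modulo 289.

Reduce the numerator: 501 ≡ 212 (mod 289), so (501/289) = (212/289).
Factor out 2: 212 = 2^2·53. Since 289 ≡ 1 (mod 8), (2/289) = +1, and (2/289)^2 = +1. Now have (53/289).
53 ≡ 1 (mod 4), so quadratic reciprocity gives (53/289) = (289/53). Reduce: 289 ≡ 24 (mod 53). Now have (24/53).
Factor out 2: 24 = 2^3·3. Since 53 ≡ 5 (mod 8), (2/53) = -1, and (2/53)^3 = -1. Now have -(3/53).
53 ≡ 1 (mod 4), so quadratic reciprocity gives (3/53) = (53/3). Reduce: 53 ≡ 2 (mod 3). Now have -(2/3).
Factor out 2: 2 = 2. Since 3 ≡ 3 (mod 8), (2/3) = -1. Now have (1/3).
(1/3) = 1. Collecting the sign factors: 1.

1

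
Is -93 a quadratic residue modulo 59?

yes

(-93/59)
  = -(93/59)    [59 ≡ 3 mod 4 ⇒ (-1/59) = -1]
  = -(34/59)    [93 ≡ 34 mod 59]
  = (17/59)    [59 ≡ 3 mod 8 ⇒ (2/59) = -1]
  = (59/17)    [QR: 17 ≡ 1 mod 4, sign kept]
  = (8/17)    [59 ≡ 8 mod 17]
  = (1/17)    [17 ≡ 1 mod 8 ⇒ (2/17)^3 = +1]
  = 1    [(1/17) = 1]
The Legendre symbol is 1, so x^2 ≡ -93 (mod 59) has solution.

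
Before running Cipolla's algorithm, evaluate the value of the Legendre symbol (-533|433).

1

Reduce the numerator: -533 ≡ 333 (mod 433), so (-533|433) = (333|433).
333 ≡ 1 (mod 4), so quadratic reciprocity gives (333|433) = (433|333). Reduce: 433 ≡ 100 (mod 333). Now have (100|333).
Factor out 2: 100 = 2^2·25. Since 333 ≡ 5 (mod 8), (2|333) = -1, and (2|333)^2 = +1. Now have (25|333).
25 ≡ 1 (mod 4), so quadratic reciprocity gives (25|333) = (333|25). Reduce: 333 ≡ 8 (mod 25). Now have (8|25).
Factor out 2: 8 = 2^3. Since 25 ≡ 1 (mod 8), (2|25) = +1, and (2|25)^3 = +1. Now have (1|25).
(1|25) = 1. Collecting the sign factors: 1.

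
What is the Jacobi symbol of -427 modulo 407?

(-427 / 407)
  = (387 / 407)    [-427 ≡ 387 mod 407]
  = -(407 / 387)    [QR: both ≡ 3 mod 4, sign flips]
  = -(20 / 387)    [407 ≡ 20 mod 387]
  = -(5 / 387)    [387 ≡ 3 mod 8 ⇒ (2 / 387)^2 = +1]
  = -(387 / 5)    [QR: 5 ≡ 1 mod 4, sign kept]
  = -(2 / 5)    [387 ≡ 2 mod 5]
  = (1 / 5)    [5 ≡ 5 mod 8 ⇒ (2 / 5) = -1]
  = 1    [(1 / 5) = 1]

1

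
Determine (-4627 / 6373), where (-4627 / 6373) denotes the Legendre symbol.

(-4627 / 6373)
  = (4627 / 6373)    [6373 ≡ 1 mod 4 ⇒ (-1 / 6373) = +1]
  = (6373 / 4627)    [QR: 6373 ≡ 1 mod 4, sign kept]
  = (1746 / 4627)    [6373 ≡ 1746 mod 4627]
  = -(873 / 4627)    [4627 ≡ 3 mod 8 ⇒ (2 / 4627) = -1]
  = -(4627 / 873)    [QR: 873 ≡ 1 mod 4, sign kept]
  = -(262 / 873)    [4627 ≡ 262 mod 873]
  = -(131 / 873)    [873 ≡ 1 mod 8 ⇒ (2 / 873) = +1]
  = -(873 / 131)    [QR: 873 ≡ 1 mod 4, sign kept]
  = -(87 / 131)    [873 ≡ 87 mod 131]
  = (131 / 87)    [QR: both ≡ 3 mod 4, sign flips]
  = (44 / 87)    [131 ≡ 44 mod 87]
  = (11 / 87)    [87 ≡ 7 mod 8 ⇒ (2 / 87)^2 = +1]
  = -(87 / 11)    [QR: both ≡ 3 mod 4, sign flips]
  = -(10 / 11)    [87 ≡ 10 mod 11]
  = (5 / 11)    [11 ≡ 3 mod 8 ⇒ (2 / 11) = -1]
  = (11 / 5)    [QR: 5 ≡ 1 mod 4, sign kept]
  = (1 / 5)    [11 ≡ 1 mod 5]
  = 1    [(1 / 5) = 1]

1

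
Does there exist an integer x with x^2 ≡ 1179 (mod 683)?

no

(1179/683)
  = (496/683)    [1179 ≡ 496 mod 683]
  = (31/683)    [683 ≡ 3 mod 8 ⇒ (2/683)^4 = +1]
  = -(683/31)    [QR: both ≡ 3 mod 4, sign flips]
  = -(1/31)    [683 ≡ 1 mod 31]
  = -1    [(1/31) = 1]
The Legendre symbol is -1, so x^2 ≡ 1179 (mod 683) has no solution.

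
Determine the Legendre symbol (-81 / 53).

1

Reduce the numerator: -81 ≡ 25 (mod 53), so (-81 / 53) = (25 / 53).
25 ≡ 1 (mod 4), so quadratic reciprocity gives (25 / 53) = (53 / 25). Reduce: 53 ≡ 3 (mod 25). Now have (3 / 25).
25 ≡ 1 (mod 4), so quadratic reciprocity gives (3 / 25) = (25 / 3). Reduce: 25 ≡ 1 (mod 3). Now have (1 / 3).
(1 / 3) = 1. Collecting the sign factors: 1.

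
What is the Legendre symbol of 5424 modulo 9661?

(5424|9661)
  = (339|9661)    [9661 ≡ 5 mod 8 ⇒ (2|9661)^4 = +1]
  = (9661|339)    [QR: 9661 ≡ 1 mod 4, sign kept]
  = (169|339)    [9661 ≡ 169 mod 339]
  = (339|169)    [QR: 169 ≡ 1 mod 4, sign kept]
  = (1|169)    [339 ≡ 1 mod 169]
  = 1    [(1|169) = 1]

1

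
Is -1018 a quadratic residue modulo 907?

Reduce the numerator: -1018 ≡ 796 (mod 907), so (-1018/907) = (796/907).
Factor out 2: 796 = 2^2·199. Since 907 ≡ 3 (mod 8), (2/907) = -1, and (2/907)^2 = +1. Now have (199/907).
Both 199 ≡ 3 and 907 ≡ 3 (mod 4), so reciprocity gives (199/907) = -(907/199). Reduce: 907 ≡ 111 (mod 199). Now have -(111/199).
Both 111 ≡ 3 and 199 ≡ 3 (mod 4), so reciprocity gives (111/199) = -(199/111). Reduce: 199 ≡ 88 (mod 111). Now have (88/111).
Factor out 2: 88 = 2^3·11. Since 111 ≡ 7 (mod 8), (2/111) = +1, and (2/111)^3 = +1. Now have (11/111).
Both 11 ≡ 3 and 111 ≡ 3 (mod 4), so reciprocity gives (11/111) = -(111/11). Reduce: 111 ≡ 1 (mod 11). Now have -(1/11).
(1/11) = 1. Collecting the sign factors: -1.
(-1018/907) = -1, and 907 is prime, so -1018 is not a quadratic residue mod 907.

no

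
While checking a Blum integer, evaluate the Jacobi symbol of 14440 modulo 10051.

0

Reduce the numerator: 14440 ≡ 4389 (mod 10051), so (14440 / 10051) = (4389 / 10051).
4389 ≡ 1 (mod 4), so quadratic reciprocity gives (4389 / 10051) = (10051 / 4389). Reduce: 10051 ≡ 1273 (mod 4389). Now have (1273 / 4389).
1273 ≡ 1 (mod 4), so quadratic reciprocity gives (1273 / 4389) = (4389 / 1273). Reduce: 4389 ≡ 570 (mod 1273). Now have (570 / 1273).
Factor out 2: 570 = 2·285. Since 1273 ≡ 1 (mod 8), (2 / 1273) = +1. Now have (285 / 1273).
285 ≡ 1 (mod 4), so quadratic reciprocity gives (285 / 1273) = (1273 / 285). Reduce: 1273 ≡ 133 (mod 285). Now have (133 / 285).
133 ≡ 1 (mod 4), so quadratic reciprocity gives (133 / 285) = (285 / 133). Reduce: 285 ≡ 19 (mod 133). Now have (19 / 133).
133 ≡ 1 (mod 4), so quadratic reciprocity gives (19 / 133) = (133 / 19). Reduce: 133 ≡ 0 (mod 19). Now have (0 / 19).
The numerator is now 0 with denominator 19 > 1: the symbol is 0.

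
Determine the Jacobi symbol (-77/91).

0

(-77/91)
  = (14/91)    [-77 ≡ 14 mod 91]
  = -(7/91)    [91 ≡ 3 mod 8 ⇒ (2/91) = -1]
  = (91/7)    [QR: both ≡ 3 mod 4, sign flips]
  = (0/7)    [91 ≡ 0 mod 7]
  = 0    [numerator 0, gcd > 1]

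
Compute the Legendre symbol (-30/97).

(-30/97)
  = (30/97)    [97 ≡ 1 mod 4 ⇒ (-1/97) = +1]
  = (15/97)    [97 ≡ 1 mod 8 ⇒ (2/97) = +1]
  = (97/15)    [QR: 97 ≡ 1 mod 4, sign kept]
  = (7/15)    [97 ≡ 7 mod 15]
  = -(15/7)    [QR: both ≡ 3 mod 4, sign flips]
  = -(1/7)    [15 ≡ 1 mod 7]
  = -1    [(1/7) = 1]

-1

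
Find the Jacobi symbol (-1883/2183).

1

(-1883/2183)
  = (300/2183)    [-1883 ≡ 300 mod 2183]
  = (75/2183)    [2183 ≡ 7 mod 8 ⇒ (2/2183)^2 = +1]
  = -(2183/75)    [QR: both ≡ 3 mod 4, sign flips]
  = -(8/75)    [2183 ≡ 8 mod 75]
  = (1/75)    [75 ≡ 3 mod 8 ⇒ (2/75)^3 = -1]
  = 1    [(1/75) = 1]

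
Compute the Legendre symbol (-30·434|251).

By multiplicativity, (-30·434|251) = (-30|251)·(434|251).
First factor (-30|251):
Reduce the numerator: -30 ≡ 221 (mod 251), so (-30|251) = (221|251).
221 ≡ 1 (mod 4), so quadratic reciprocity gives (221|251) = (251|221). Reduce: 251 ≡ 30 (mod 221). Now have (30|221).
Factor out 2: 30 = 2·15. Since 221 ≡ 5 (mod 8), (2|221) = -1. Now have -(15|221).
221 ≡ 1 (mod 4), so quadratic reciprocity gives (15|221) = (221|15). Reduce: 221 ≡ 11 (mod 15). Now have -(11|15).
Both 11 ≡ 3 and 15 ≡ 3 (mod 4), so reciprocity gives (11|15) = -(15|11). Reduce: 15 ≡ 4 (mod 11). Now have (4|11).
Factor out 2: 4 = 2^2. Since 11 ≡ 3 (mod 8), (2|11) = -1, and (2|11)^2 = +1. Now have (1|11).
(1|11) = 1. Collecting the sign factors: 1.
Second factor (434|251):
Reduce the numerator: 434 ≡ 183 (mod 251), so (434|251) = (183|251).
Both 183 ≡ 3 and 251 ≡ 3 (mod 4), so reciprocity gives (183|251) = -(251|183). Reduce: 251 ≡ 68 (mod 183). Now have -(68|183).
Factor out 2: 68 = 2^2·17. Since 183 ≡ 7 (mod 8), (2|183) = +1, and (2|183)^2 = +1. Now have -(17|183).
17 ≡ 1 (mod 4), so quadratic reciprocity gives (17|183) = (183|17). Reduce: 183 ≡ 13 (mod 17). Now have -(13|17).
13 ≡ 1 (mod 4), so quadratic reciprocity gives (13|17) = (17|13). Reduce: 17 ≡ 4 (mod 13). Now have -(4|13).
Factor out 2: 4 = 2^2. Since 13 ≡ 5 (mod 8), (2|13) = -1, and (2|13)^2 = +1. Now have -(1|13).
(1|13) = 1. Collecting the sign factors: -1.
Product: (1)·(-1) = -1.

-1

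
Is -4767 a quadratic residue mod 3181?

no

(-4767/3181)
  = (1595/3181)    [-4767 ≡ 1595 mod 3181]
  = (3181/1595)    [QR: 3181 ≡ 1 mod 4, sign kept]
  = (1586/1595)    [3181 ≡ 1586 mod 1595]
  = -(793/1595)    [1595 ≡ 3 mod 8 ⇒ (2/1595) = -1]
  = -(1595/793)    [QR: 793 ≡ 1 mod 4, sign kept]
  = -(9/793)    [1595 ≡ 9 mod 793]
  = -(793/9)    [QR: 9 ≡ 1 mod 4, sign kept]
  = -(1/9)    [793 ≡ 1 mod 9]
  = -1    [(1/9) = 1]
The Legendre symbol is -1, so x^2 ≡ -4767 (mod 3181) has no solution.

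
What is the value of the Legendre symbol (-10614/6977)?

-1

Pull out -1: (-10614/6977) = (-1/6977)·(10614/6977). Since 6977 ≡ 1 (mod 4), (-1/6977) = +1. Now have (10614/6977).
Reduce the numerator: 10614 ≡ 3637 (mod 6977), so (10614/6977) = (3637/6977).
3637 ≡ 1 (mod 4), so quadratic reciprocity gives (3637/6977) = (6977/3637). Reduce: 6977 ≡ 3340 (mod 3637). Now have (3340/3637).
Factor out 2: 3340 = 2^2·835. Since 3637 ≡ 5 (mod 8), (2/3637) = -1, and (2/3637)^2 = +1. Now have (835/3637).
3637 ≡ 1 (mod 4), so quadratic reciprocity gives (835/3637) = (3637/835). Reduce: 3637 ≡ 297 (mod 835). Now have (297/835).
297 ≡ 1 (mod 4), so quadratic reciprocity gives (297/835) = (835/297). Reduce: 835 ≡ 241 (mod 297). Now have (241/297).
241 ≡ 1 (mod 4), so quadratic reciprocity gives (241/297) = (297/241). Reduce: 297 ≡ 56 (mod 241). Now have (56/241).
Factor out 2: 56 = 2^3·7. Since 241 ≡ 1 (mod 8), (2/241) = +1, and (2/241)^3 = +1. Now have (7/241).
241 ≡ 1 (mod 4), so quadratic reciprocity gives (7/241) = (241/7). Reduce: 241 ≡ 3 (mod 7). Now have (3/7).
Both 3 ≡ 3 and 7 ≡ 3 (mod 4), so reciprocity gives (3/7) = -(7/3). Reduce: 7 ≡ 1 (mod 3). Now have -(1/3).
(1/3) = 1. Collecting the sign factors: -1.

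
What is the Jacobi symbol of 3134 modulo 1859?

(3134/1859)
  = (1275/1859)    [3134 ≡ 1275 mod 1859]
  = -(1859/1275)    [QR: both ≡ 3 mod 4, sign flips]
  = -(584/1275)    [1859 ≡ 584 mod 1275]
  = (73/1275)    [1275 ≡ 3 mod 8 ⇒ (2/1275)^3 = -1]
  = (1275/73)    [QR: 73 ≡ 1 mod 4, sign kept]
  = (34/73)    [1275 ≡ 34 mod 73]
  = (17/73)    [73 ≡ 1 mod 8 ⇒ (2/73) = +1]
  = (73/17)    [QR: 17 ≡ 1 mod 4, sign kept]
  = (5/17)    [73 ≡ 5 mod 17]
  = (17/5)    [QR: 5 ≡ 1 mod 4, sign kept]
  = (2/5)    [17 ≡ 2 mod 5]
  = -(1/5)    [5 ≡ 5 mod 8 ⇒ (2/5) = -1]
  = -1    [(1/5) = 1]

-1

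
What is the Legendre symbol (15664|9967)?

(15664|9967)
  = (5697|9967)    [15664 ≡ 5697 mod 9967]
  = (9967|5697)    [QR: 5697 ≡ 1 mod 4, sign kept]
  = (4270|5697)    [9967 ≡ 4270 mod 5697]
  = (2135|5697)    [5697 ≡ 1 mod 8 ⇒ (2|5697) = +1]
  = (5697|2135)    [QR: 5697 ≡ 1 mod 4, sign kept]
  = (1427|2135)    [5697 ≡ 1427 mod 2135]
  = -(2135|1427)    [QR: both ≡ 3 mod 4, sign flips]
  = -(708|1427)    [2135 ≡ 708 mod 1427]
  = -(177|1427)    [1427 ≡ 3 mod 8 ⇒ (2|1427)^2 = +1]
  = -(1427|177)    [QR: 177 ≡ 1 mod 4, sign kept]
  = -(11|177)    [1427 ≡ 11 mod 177]
  = -(177|11)    [QR: 177 ≡ 1 mod 4, sign kept]
  = -(1|11)    [177 ≡ 1 mod 11]
  = -1    [(1|11) = 1]

-1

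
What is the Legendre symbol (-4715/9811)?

(-4715/9811)
  = -(4715/9811)    [9811 ≡ 3 mod 4 ⇒ (-1/9811) = -1]
  = (9811/4715)    [QR: both ≡ 3 mod 4, sign flips]
  = (381/4715)    [9811 ≡ 381 mod 4715]
  = (4715/381)    [QR: 381 ≡ 1 mod 4, sign kept]
  = (143/381)    [4715 ≡ 143 mod 381]
  = (381/143)    [QR: 381 ≡ 1 mod 4, sign kept]
  = (95/143)    [381 ≡ 95 mod 143]
  = -(143/95)    [QR: both ≡ 3 mod 4, sign flips]
  = -(48/95)    [143 ≡ 48 mod 95]
  = -(3/95)    [95 ≡ 7 mod 8 ⇒ (2/95)^4 = +1]
  = (95/3)    [QR: both ≡ 3 mod 4, sign flips]
  = (2/3)    [95 ≡ 2 mod 3]
  = -(1/3)    [3 ≡ 3 mod 8 ⇒ (2/3) = -1]
  = -1    [(1/3) = 1]

-1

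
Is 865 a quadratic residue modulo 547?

(865/547)
  = (318/547)    [865 ≡ 318 mod 547]
  = -(159/547)    [547 ≡ 3 mod 8 ⇒ (2/547) = -1]
  = (547/159)    [QR: both ≡ 3 mod 4, sign flips]
  = (70/159)    [547 ≡ 70 mod 159]
  = (35/159)    [159 ≡ 7 mod 8 ⇒ (2/159) = +1]
  = -(159/35)    [QR: both ≡ 3 mod 4, sign flips]
  = -(19/35)    [159 ≡ 19 mod 35]
  = (35/19)    [QR: both ≡ 3 mod 4, sign flips]
  = (16/19)    [35 ≡ 16 mod 19]
  = (1/19)    [19 ≡ 3 mod 8 ⇒ (2/19)^4 = +1]
  = 1    [(1/19) = 1]
(865/547) = 1, and 547 is prime, so 865 is a quadratic residue mod 547.

yes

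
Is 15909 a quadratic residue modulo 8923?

Reduce the numerator: 15909 ≡ 6986 (mod 8923), so (15909|8923) = (6986|8923).
Factor out 2: 6986 = 2·3493. Since 8923 ≡ 3 (mod 8), (2|8923) = -1. Now have -(3493|8923).
3493 ≡ 1 (mod 4), so quadratic reciprocity gives (3493|8923) = (8923|3493). Reduce: 8923 ≡ 1937 (mod 3493). Now have -(1937|3493).
1937 ≡ 1 (mod 4), so quadratic reciprocity gives (1937|3493) = (3493|1937). Reduce: 3493 ≡ 1556 (mod 1937). Now have -(1556|1937).
Factor out 2: 1556 = 2^2·389. Since 1937 ≡ 1 (mod 8), (2|1937) = +1, and (2|1937)^2 = +1. Now have -(389|1937).
389 ≡ 1 (mod 4), so quadratic reciprocity gives (389|1937) = (1937|389). Reduce: 1937 ≡ 381 (mod 389). Now have -(381|389).
381 ≡ 1 (mod 4), so quadratic reciprocity gives (381|389) = (389|381). Reduce: 389 ≡ 8 (mod 381). Now have -(8|381).
Factor out 2: 8 = 2^3. Since 381 ≡ 5 (mod 8), (2|381) = -1, and (2|381)^3 = -1. Now have (1|381).
(1|381) = 1. Collecting the sign factors: 1.
The Legendre symbol is 1, so x^2 ≡ 15909 (mod 8923) has solution.

yes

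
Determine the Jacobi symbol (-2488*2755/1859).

By multiplicativity, (-2488·2755/1859) = (-2488/1859)·(2755/1859).
First factor (-2488/1859):
(-2488/1859)
  = -(2488/1859)    [1859 ≡ 3 mod 4 ⇒ (-1/1859) = -1]
  = -(629/1859)    [2488 ≡ 629 mod 1859]
  = -(1859/629)    [QR: 629 ≡ 1 mod 4, sign kept]
  = -(601/629)    [1859 ≡ 601 mod 629]
  = -(629/601)    [QR: 601 ≡ 1 mod 4, sign kept]
  = -(28/601)    [629 ≡ 28 mod 601]
  = -(7/601)    [601 ≡ 1 mod 8 ⇒ (2/601)^2 = +1]
  = -(601/7)    [QR: 601 ≡ 1 mod 4, sign kept]
  = -(6/7)    [601 ≡ 6 mod 7]
  = -(3/7)    [7 ≡ 7 mod 8 ⇒ (2/7) = +1]
  = (7/3)    [QR: both ≡ 3 mod 4, sign flips]
  = (1/3)    [7 ≡ 1 mod 3]
  = 1    [(1/3) = 1]
Second factor (2755/1859):
(2755/1859)
  = (896/1859)    [2755 ≡ 896 mod 1859]
  = -(7/1859)    [1859 ≡ 3 mod 8 ⇒ (2/1859)^7 = -1]
  = (1859/7)    [QR: both ≡ 3 mod 4, sign flips]
  = (4/7)    [1859 ≡ 4 mod 7]
  = (1/7)    [7 ≡ 7 mod 8 ⇒ (2/7)^2 = +1]
  = 1    [(1/7) = 1]
Product: (1)·(1) = 1.

1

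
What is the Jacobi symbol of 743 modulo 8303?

(743/8303)
  = -(8303/743)    [QR: both ≡ 3 mod 4, sign flips]
  = -(130/743)    [8303 ≡ 130 mod 743]
  = -(65/743)    [743 ≡ 7 mod 8 ⇒ (2/743) = +1]
  = -(743/65)    [QR: 65 ≡ 1 mod 4, sign kept]
  = -(28/65)    [743 ≡ 28 mod 65]
  = -(7/65)    [65 ≡ 1 mod 8 ⇒ (2/65)^2 = +1]
  = -(65/7)    [QR: 65 ≡ 1 mod 4, sign kept]
  = -(2/7)    [65 ≡ 2 mod 7]
  = -(1/7)    [7 ≡ 7 mod 8 ⇒ (2/7) = +1]
  = -1    [(1/7) = 1]

-1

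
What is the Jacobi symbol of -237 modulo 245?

(-237/245)
  = (8/245)    [-237 ≡ 8 mod 245]
  = -(1/245)    [245 ≡ 5 mod 8 ⇒ (2/245)^3 = -1]
  = -1    [(1/245) = 1]

-1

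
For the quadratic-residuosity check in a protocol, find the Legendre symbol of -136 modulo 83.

Reduce the numerator: -136 ≡ 30 (mod 83), so (-136|83) = (30|83).
Factor out 2: 30 = 2·15. Since 83 ≡ 3 (mod 8), (2|83) = -1. Now have -(15|83).
Both 15 ≡ 3 and 83 ≡ 3 (mod 4), so reciprocity gives (15|83) = -(83|15). Reduce: 83 ≡ 8 (mod 15). Now have (8|15).
Factor out 2: 8 = 2^3. Since 15 ≡ 7 (mod 8), (2|15) = +1, and (2|15)^3 = +1. Now have (1|15).
(1|15) = 1. Collecting the sign factors: 1.

1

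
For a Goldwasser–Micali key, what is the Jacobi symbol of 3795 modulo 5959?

(3795/5959)
  = -(5959/3795)    [QR: both ≡ 3 mod 4, sign flips]
  = -(2164/3795)    [5959 ≡ 2164 mod 3795]
  = -(541/3795)    [3795 ≡ 3 mod 8 ⇒ (2/3795)^2 = +1]
  = -(3795/541)    [QR: 541 ≡ 1 mod 4, sign kept]
  = -(8/541)    [3795 ≡ 8 mod 541]
  = (1/541)    [541 ≡ 5 mod 8 ⇒ (2/541)^3 = -1]
  = 1    [(1/541) = 1]

1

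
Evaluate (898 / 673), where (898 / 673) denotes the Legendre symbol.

1

(898 / 673)
  = (225 / 673)    [898 ≡ 225 mod 673]
  = (673 / 225)    [QR: 225 ≡ 1 mod 4, sign kept]
  = (223 / 225)    [673 ≡ 223 mod 225]
  = (225 / 223)    [QR: 225 ≡ 1 mod 4, sign kept]
  = (2 / 223)    [225 ≡ 2 mod 223]
  = (1 / 223)    [223 ≡ 7 mod 8 ⇒ (2 / 223) = +1]
  = 1    [(1 / 223) = 1]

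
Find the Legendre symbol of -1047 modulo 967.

Reduce the numerator: -1047 ≡ 887 (mod 967), so (-1047/967) = (887/967).
Both 887 ≡ 3 and 967 ≡ 3 (mod 4), so reciprocity gives (887/967) = -(967/887). Reduce: 967 ≡ 80 (mod 887). Now have -(80/887).
Factor out 2: 80 = 2^4·5. Since 887 ≡ 7 (mod 8), (2/887) = +1, and (2/887)^4 = +1. Now have -(5/887).
5 ≡ 1 (mod 4), so quadratic reciprocity gives (5/887) = (887/5). Reduce: 887 ≡ 2 (mod 5). Now have -(2/5).
Factor out 2: 2 = 2. Since 5 ≡ 5 (mod 8), (2/5) = -1. Now have (1/5).
(1/5) = 1. Collecting the sign factors: 1.

1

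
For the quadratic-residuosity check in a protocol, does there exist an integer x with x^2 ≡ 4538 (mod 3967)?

(4538/3967)
  = (571/3967)    [4538 ≡ 571 mod 3967]
  = -(3967/571)    [QR: both ≡ 3 mod 4, sign flips]
  = -(541/571)    [3967 ≡ 541 mod 571]
  = -(571/541)    [QR: 541 ≡ 1 mod 4, sign kept]
  = -(30/541)    [571 ≡ 30 mod 541]
  = (15/541)    [541 ≡ 5 mod 8 ⇒ (2/541) = -1]
  = (541/15)    [QR: 541 ≡ 1 mod 4, sign kept]
  = (1/15)    [541 ≡ 1 mod 15]
  = 1    [(1/15) = 1]
The Legendre symbol is 1, so x^2 ≡ 4538 (mod 3967) has solution.

yes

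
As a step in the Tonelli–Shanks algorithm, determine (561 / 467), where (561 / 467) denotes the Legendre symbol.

(561 / 467)
  = (94 / 467)    [561 ≡ 94 mod 467]
  = -(47 / 467)    [467 ≡ 3 mod 8 ⇒ (2 / 467) = -1]
  = (467 / 47)    [QR: both ≡ 3 mod 4, sign flips]
  = (44 / 47)    [467 ≡ 44 mod 47]
  = (11 / 47)    [47 ≡ 7 mod 8 ⇒ (2 / 47)^2 = +1]
  = -(47 / 11)    [QR: both ≡ 3 mod 4, sign flips]
  = -(3 / 11)    [47 ≡ 3 mod 11]
  = (11 / 3)    [QR: both ≡ 3 mod 4, sign flips]
  = (2 / 3)    [11 ≡ 2 mod 3]
  = -(1 / 3)    [3 ≡ 3 mod 8 ⇒ (2 / 3) = -1]
  = -1    [(1 / 3) = 1]

-1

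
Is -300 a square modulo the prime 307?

Reduce the numerator: -300 ≡ 7 (mod 307), so (-300|307) = (7|307).
Both 7 ≡ 3 and 307 ≡ 3 (mod 4), so reciprocity gives (7|307) = -(307|7). Reduce: 307 ≡ 6 (mod 7). Now have -(6|7).
Factor out 2: 6 = 2·3. Since 7 ≡ 7 (mod 8), (2|7) = +1. Now have -(3|7).
Both 3 ≡ 3 and 7 ≡ 3 (mod 4), so reciprocity gives (3|7) = -(7|3). Reduce: 7 ≡ 1 (mod 3). Now have (1|3).
(1|3) = 1. Collecting the sign factors: 1.
(-300|307) = 1, and 307 is prime, so -300 is a quadratic residue mod 307.

yes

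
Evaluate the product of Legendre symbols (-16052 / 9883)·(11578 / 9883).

-1

By multiplicativity, (-16052·11578 / 9883) = (-16052 / 9883)·(11578 / 9883).
First factor (-16052 / 9883):
Pull out -1: (-16052 / 9883) = (-1 / 9883)·(16052 / 9883). Since 9883 ≡ 3 (mod 4), (-1 / 9883) = -1. Now have -(16052 / 9883).
Reduce the numerator: 16052 ≡ 6169 (mod 9883), so (16052 / 9883) = (6169 / 9883).
6169 ≡ 1 (mod 4), so quadratic reciprocity gives (6169 / 9883) = (9883 / 6169). Reduce: 9883 ≡ 3714 (mod 6169). Now have -(3714 / 6169).
Factor out 2: 3714 = 2·1857. Since 6169 ≡ 1 (mod 8), (2 / 6169) = +1. Now have -(1857 / 6169).
1857 ≡ 1 (mod 4), so quadratic reciprocity gives (1857 / 6169) = (6169 / 1857). Reduce: 6169 ≡ 598 (mod 1857). Now have -(598 / 1857).
Factor out 2: 598 = 2·299. Since 1857 ≡ 1 (mod 8), (2 / 1857) = +1. Now have -(299 / 1857).
1857 ≡ 1 (mod 4), so quadratic reciprocity gives (299 / 1857) = (1857 / 299). Reduce: 1857 ≡ 63 (mod 299). Now have -(63 / 299).
Both 63 ≡ 3 and 299 ≡ 3 (mod 4), so reciprocity gives (63 / 299) = -(299 / 63). Reduce: 299 ≡ 47 (mod 63). Now have (47 / 63).
Both 47 ≡ 3 and 63 ≡ 3 (mod 4), so reciprocity gives (47 / 63) = -(63 / 47). Reduce: 63 ≡ 16 (mod 47). Now have -(16 / 47).
Factor out 2: 16 = 2^4. Since 47 ≡ 7 (mod 8), (2 / 47) = +1, and (2 / 47)^4 = +1. Now have -(1 / 47).
(1 / 47) = 1. Collecting the sign factors: -1.
Second factor (11578 / 9883):
Reduce the numerator: 11578 ≡ 1695 (mod 9883), so (11578 / 9883) = (1695 / 9883).
Both 1695 ≡ 3 and 9883 ≡ 3 (mod 4), so reciprocity gives (1695 / 9883) = -(9883 / 1695). Reduce: 9883 ≡ 1408 (mod 1695). Now have -(1408 / 1695).
Factor out 2: 1408 = 2^7·11. Since 1695 ≡ 7 (mod 8), (2 / 1695) = +1, and (2 / 1695)^7 = +1. Now have -(11 / 1695).
Both 11 ≡ 3 and 1695 ≡ 3 (mod 4), so reciprocity gives (11 / 1695) = -(1695 / 11). Reduce: 1695 ≡ 1 (mod 11). Now have (1 / 11).
(1 / 11) = 1. Collecting the sign factors: 1.
Product: (-1)·(1) = -1.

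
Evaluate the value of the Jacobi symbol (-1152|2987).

1

Pull out -1: (-1152|2987) = (-1|2987)·(1152|2987). Since 2987 ≡ 3 (mod 4), (-1|2987) = -1. Now have -(1152|2987).
Factor out 2: 1152 = 2^7·9. Since 2987 ≡ 3 (mod 8), (2|2987) = -1, and (2|2987)^7 = -1. Now have (9|2987).
9 ≡ 1 (mod 4), so quadratic reciprocity gives (9|2987) = (2987|9). Reduce: 2987 ≡ 8 (mod 9). Now have (8|9).
Factor out 2: 8 = 2^3. Since 9 ≡ 1 (mod 8), (2|9) = +1, and (2|9)^3 = +1. Now have (1|9).
(1|9) = 1. Collecting the sign factors: 1.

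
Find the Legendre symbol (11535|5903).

(11535|5903)
  = (5632|5903)    [11535 ≡ 5632 mod 5903]
  = (11|5903)    [5903 ≡ 7 mod 8 ⇒ (2|5903)^9 = +1]
  = -(5903|11)    [QR: both ≡ 3 mod 4, sign flips]
  = -(7|11)    [5903 ≡ 7 mod 11]
  = (11|7)    [QR: both ≡ 3 mod 4, sign flips]
  = (4|7)    [11 ≡ 4 mod 7]
  = (1|7)    [7 ≡ 7 mod 8 ⇒ (2|7)^2 = +1]
  = 1    [(1|7) = 1]

1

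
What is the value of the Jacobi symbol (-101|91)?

Pull out -1: (-101|91) = (-1|91)·(101|91). Since 91 ≡ 3 (mod 4), (-1|91) = -1. Now have -(101|91).
Reduce the numerator: 101 ≡ 10 (mod 91), so (101|91) = (10|91).
Factor out 2: 10 = 2·5. Since 91 ≡ 3 (mod 8), (2|91) = -1. Now have (5|91).
5 ≡ 1 (mod 4), so quadratic reciprocity gives (5|91) = (91|5). Reduce: 91 ≡ 1 (mod 5). Now have (1|5).
(1|5) = 1. Collecting the sign factors: 1.

1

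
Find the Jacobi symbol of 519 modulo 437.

1

(519|437)
  = (82|437)    [519 ≡ 82 mod 437]
  = -(41|437)    [437 ≡ 5 mod 8 ⇒ (2|437) = -1]
  = -(437|41)    [QR: 41 ≡ 1 mod 4, sign kept]
  = -(27|41)    [437 ≡ 27 mod 41]
  = -(41|27)    [QR: 41 ≡ 1 mod 4, sign kept]
  = -(14|27)    [41 ≡ 14 mod 27]
  = (7|27)    [27 ≡ 3 mod 8 ⇒ (2|27) = -1]
  = -(27|7)    [QR: both ≡ 3 mod 4, sign flips]
  = -(6|7)    [27 ≡ 6 mod 7]
  = -(3|7)    [7 ≡ 7 mod 8 ⇒ (2|7) = +1]
  = (7|3)    [QR: both ≡ 3 mod 4, sign flips]
  = (1|3)    [7 ≡ 1 mod 3]
  = 1    [(1|3) = 1]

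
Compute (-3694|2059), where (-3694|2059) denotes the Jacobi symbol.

Reduce the numerator: -3694 ≡ 424 (mod 2059), so (-3694|2059) = (424|2059).
Factor out 2: 424 = 2^3·53. Since 2059 ≡ 3 (mod 8), (2|2059) = -1, and (2|2059)^3 = -1. Now have -(53|2059).
53 ≡ 1 (mod 4), so quadratic reciprocity gives (53|2059) = (2059|53). Reduce: 2059 ≡ 45 (mod 53). Now have -(45|53).
45 ≡ 1 (mod 4), so quadratic reciprocity gives (45|53) = (53|45). Reduce: 53 ≡ 8 (mod 45). Now have -(8|45).
Factor out 2: 8 = 2^3. Since 45 ≡ 5 (mod 8), (2|45) = -1, and (2|45)^3 = -1. Now have (1|45).
(1|45) = 1. Collecting the sign factors: 1.

1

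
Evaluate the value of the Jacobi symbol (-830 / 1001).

(-830 / 1001)
  = (171 / 1001)    [-830 ≡ 171 mod 1001]
  = (1001 / 171)    [QR: 1001 ≡ 1 mod 4, sign kept]
  = (146 / 171)    [1001 ≡ 146 mod 171]
  = -(73 / 171)    [171 ≡ 3 mod 8 ⇒ (2 / 171) = -1]
  = -(171 / 73)    [QR: 73 ≡ 1 mod 4, sign kept]
  = -(25 / 73)    [171 ≡ 25 mod 73]
  = -(73 / 25)    [QR: 25 ≡ 1 mod 4, sign kept]
  = -(23 / 25)    [73 ≡ 23 mod 25]
  = -(25 / 23)    [QR: 25 ≡ 1 mod 4, sign kept]
  = -(2 / 23)    [25 ≡ 2 mod 23]
  = -(1 / 23)    [23 ≡ 7 mod 8 ⇒ (2 / 23) = +1]
  = -1    [(1 / 23) = 1]

-1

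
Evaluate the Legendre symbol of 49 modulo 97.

(49/97)
  = (97/49)    [QR: 49 ≡ 1 mod 4, sign kept]
  = (48/49)    [97 ≡ 48 mod 49]
  = (3/49)    [49 ≡ 1 mod 8 ⇒ (2/49)^4 = +1]
  = (49/3)    [QR: 49 ≡ 1 mod 4, sign kept]
  = (1/3)    [49 ≡ 1 mod 3]
  = 1    [(1/3) = 1]

1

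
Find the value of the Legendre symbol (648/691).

-1

Factor out 2: 648 = 2^3·81. Since 691 ≡ 3 (mod 8), (2/691) = -1, and (2/691)^3 = -1. Now have -(81/691).
81 ≡ 1 (mod 4), so quadratic reciprocity gives (81/691) = (691/81). Reduce: 691 ≡ 43 (mod 81). Now have -(43/81).
81 ≡ 1 (mod 4), so quadratic reciprocity gives (43/81) = (81/43). Reduce: 81 ≡ 38 (mod 43). Now have -(38/43).
Factor out 2: 38 = 2·19. Since 43 ≡ 3 (mod 8), (2/43) = -1. Now have (19/43).
Both 19 ≡ 3 and 43 ≡ 3 (mod 4), so reciprocity gives (19/43) = -(43/19). Reduce: 43 ≡ 5 (mod 19). Now have -(5/19).
5 ≡ 1 (mod 4), so quadratic reciprocity gives (5/19) = (19/5). Reduce: 19 ≡ 4 (mod 5). Now have -(4/5).
Factor out 2: 4 = 2^2. Since 5 ≡ 5 (mod 8), (2/5) = -1, and (2/5)^2 = +1. Now have -(1/5).
(1/5) = 1. Collecting the sign factors: -1.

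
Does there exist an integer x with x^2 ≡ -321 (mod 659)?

no

Pull out -1: (-321|659) = (-1|659)·(321|659). Since 659 ≡ 3 (mod 4), (-1|659) = -1. Now have -(321|659).
321 ≡ 1 (mod 4), so quadratic reciprocity gives (321|659) = (659|321). Reduce: 659 ≡ 17 (mod 321). Now have -(17|321).
17 ≡ 1 (mod 4), so quadratic reciprocity gives (17|321) = (321|17). Reduce: 321 ≡ 15 (mod 17). Now have -(15|17).
17 ≡ 1 (mod 4), so quadratic reciprocity gives (15|17) = (17|15). Reduce: 17 ≡ 2 (mod 15). Now have -(2|15).
Factor out 2: 2 = 2. Since 15 ≡ 7 (mod 8), (2|15) = +1. Now have -(1|15).
(1|15) = 1. Collecting the sign factors: -1.
The Legendre symbol is -1, so x^2 ≡ -321 (mod 659) has no solution.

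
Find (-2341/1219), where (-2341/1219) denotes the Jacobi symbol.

-1

(-2341/1219)
  = (97/1219)    [-2341 ≡ 97 mod 1219]
  = (1219/97)    [QR: 97 ≡ 1 mod 4, sign kept]
  = (55/97)    [1219 ≡ 55 mod 97]
  = (97/55)    [QR: 97 ≡ 1 mod 4, sign kept]
  = (42/55)    [97 ≡ 42 mod 55]
  = (21/55)    [55 ≡ 7 mod 8 ⇒ (2/55) = +1]
  = (55/21)    [QR: 21 ≡ 1 mod 4, sign kept]
  = (13/21)    [55 ≡ 13 mod 21]
  = (21/13)    [QR: 13 ≡ 1 mod 4, sign kept]
  = (8/13)    [21 ≡ 8 mod 13]
  = -(1/13)    [13 ≡ 5 mod 8 ⇒ (2/13)^3 = -1]
  = -1    [(1/13) = 1]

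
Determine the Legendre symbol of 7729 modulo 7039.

1

Reduce the numerator: 7729 ≡ 690 (mod 7039), so (7729/7039) = (690/7039).
Factor out 2: 690 = 2·345. Since 7039 ≡ 7 (mod 8), (2/7039) = +1. Now have (345/7039).
345 ≡ 1 (mod 4), so quadratic reciprocity gives (345/7039) = (7039/345). Reduce: 7039 ≡ 139 (mod 345). Now have (139/345).
345 ≡ 1 (mod 4), so quadratic reciprocity gives (139/345) = (345/139). Reduce: 345 ≡ 67 (mod 139). Now have (67/139).
Both 67 ≡ 3 and 139 ≡ 3 (mod 4), so reciprocity gives (67/139) = -(139/67). Reduce: 139 ≡ 5 (mod 67). Now have -(5/67).
5 ≡ 1 (mod 4), so quadratic reciprocity gives (5/67) = (67/5). Reduce: 67 ≡ 2 (mod 5). Now have -(2/5).
Factor out 2: 2 = 2. Since 5 ≡ 5 (mod 8), (2/5) = -1. Now have (1/5).
(1/5) = 1. Collecting the sign factors: 1.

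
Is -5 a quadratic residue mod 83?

(-5/83)
  = -(5/83)    [83 ≡ 3 mod 4 ⇒ (-1/83) = -1]
  = -(83/5)    [QR: 5 ≡ 1 mod 4, sign kept]
  = -(3/5)    [83 ≡ 3 mod 5]
  = -(5/3)    [QR: 5 ≡ 1 mod 4, sign kept]
  = -(2/3)    [5 ≡ 2 mod 3]
  = (1/3)    [3 ≡ 3 mod 8 ⇒ (2/3) = -1]
  = 1    [(1/3) = 1]
(-5/83) = 1, and 83 is prime, so -5 is a quadratic residue mod 83.

yes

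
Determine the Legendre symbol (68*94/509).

By multiplicativity, (68·94/509) = (68/509)·(94/509).
First factor (68/509):
Factor out 2: 68 = 2^2·17. Since 509 ≡ 5 (mod 8), (2/509) = -1, and (2/509)^2 = +1. Now have (17/509).
17 ≡ 1 (mod 4), so quadratic reciprocity gives (17/509) = (509/17). Reduce: 509 ≡ 16 (mod 17). Now have (16/17).
Factor out 2: 16 = 2^4. Since 17 ≡ 1 (mod 8), (2/17) = +1, and (2/17)^4 = +1. Now have (1/17).
(1/17) = 1. Collecting the sign factors: 1.
Second factor (94/509):
Factor out 2: 94 = 2·47. Since 509 ≡ 5 (mod 8), (2/509) = -1. Now have -(47/509).
509 ≡ 1 (mod 4), so quadratic reciprocity gives (47/509) = (509/47). Reduce: 509 ≡ 39 (mod 47). Now have -(39/47).
Both 39 ≡ 3 and 47 ≡ 3 (mod 4), so reciprocity gives (39/47) = -(47/39). Reduce: 47 ≡ 8 (mod 39). Now have (8/39).
Factor out 2: 8 = 2^3. Since 39 ≡ 7 (mod 8), (2/39) = +1, and (2/39)^3 = +1. Now have (1/39).
(1/39) = 1. Collecting the sign factors: 1.
Product: (1)·(1) = 1.

1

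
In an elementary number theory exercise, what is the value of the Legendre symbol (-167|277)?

Reduce the numerator: -167 ≡ 110 (mod 277), so (-167|277) = (110|277).
Factor out 2: 110 = 2·55. Since 277 ≡ 5 (mod 8), (2|277) = -1. Now have -(55|277).
277 ≡ 1 (mod 4), so quadratic reciprocity gives (55|277) = (277|55). Reduce: 277 ≡ 2 (mod 55). Now have -(2|55).
Factor out 2: 2 = 2. Since 55 ≡ 7 (mod 8), (2|55) = +1. Now have -(1|55).
(1|55) = 1. Collecting the sign factors: -1.

-1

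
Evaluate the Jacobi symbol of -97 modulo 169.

Pull out -1: (-97/169) = (-1/169)·(97/169). Since 169 ≡ 1 (mod 4), (-1/169) = +1. Now have (97/169).
97 ≡ 1 (mod 4), so quadratic reciprocity gives (97/169) = (169/97). Reduce: 169 ≡ 72 (mod 97). Now have (72/97).
Factor out 2: 72 = 2^3·9. Since 97 ≡ 1 (mod 8), (2/97) = +1, and (2/97)^3 = +1. Now have (9/97).
9 ≡ 1 (mod 4), so quadratic reciprocity gives (9/97) = (97/9). Reduce: 97 ≡ 7 (mod 9). Now have (7/9).
9 ≡ 1 (mod 4), so quadratic reciprocity gives (7/9) = (9/7). Reduce: 9 ≡ 2 (mod 7). Now have (2/7).
Factor out 2: 2 = 2. Since 7 ≡ 7 (mod 8), (2/7) = +1. Now have (1/7).
(1/7) = 1. Collecting the sign factors: 1.

1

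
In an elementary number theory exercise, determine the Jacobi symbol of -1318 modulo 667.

1

Reduce the numerator: -1318 ≡ 16 (mod 667), so (-1318/667) = (16/667).
Factor out 2: 16 = 2^4. Since 667 ≡ 3 (mod 8), (2/667) = -1, and (2/667)^4 = +1. Now have (1/667).
(1/667) = 1. Collecting the sign factors: 1.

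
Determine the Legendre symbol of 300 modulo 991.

-1

(300 / 991)
  = (75 / 991)    [991 ≡ 7 mod 8 ⇒ (2 / 991)^2 = +1]
  = -(991 / 75)    [QR: both ≡ 3 mod 4, sign flips]
  = -(16 / 75)    [991 ≡ 16 mod 75]
  = -(1 / 75)    [75 ≡ 3 mod 8 ⇒ (2 / 75)^4 = +1]
  = -1    [(1 / 75) = 1]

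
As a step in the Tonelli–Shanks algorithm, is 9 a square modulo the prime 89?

yes

(9/89)
  = (89/9)    [QR: 9 ≡ 1 mod 4, sign kept]
  = (8/9)    [89 ≡ 8 mod 9]
  = (1/9)    [9 ≡ 1 mod 8 ⇒ (2/9)^3 = +1]
  = 1    [(1/9) = 1]
The Legendre symbol is 1, so x^2 ≡ 9 (mod 89) has solution.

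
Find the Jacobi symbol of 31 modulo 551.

1

(31 / 551)
  = -(551 / 31)    [QR: both ≡ 3 mod 4, sign flips]
  = -(24 / 31)    [551 ≡ 24 mod 31]
  = -(3 / 31)    [31 ≡ 7 mod 8 ⇒ (2 / 31)^3 = +1]
  = (31 / 3)    [QR: both ≡ 3 mod 4, sign flips]
  = (1 / 3)    [31 ≡ 1 mod 3]
  = 1    [(1 / 3) = 1]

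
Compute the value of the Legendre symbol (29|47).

(29|47)
  = (47|29)    [QR: 29 ≡ 1 mod 4, sign kept]
  = (18|29)    [47 ≡ 18 mod 29]
  = -(9|29)    [29 ≡ 5 mod 8 ⇒ (2|29) = -1]
  = -(29|9)    [QR: 9 ≡ 1 mod 4, sign kept]
  = -(2|9)    [29 ≡ 2 mod 9]
  = -(1|9)    [9 ≡ 1 mod 8 ⇒ (2|9) = +1]
  = -1    [(1|9) = 1]

-1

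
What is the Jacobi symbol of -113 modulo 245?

(-113/245)
  = (132/245)    [-113 ≡ 132 mod 245]
  = (33/245)    [245 ≡ 5 mod 8 ⇒ (2/245)^2 = +1]
  = (245/33)    [QR: 33 ≡ 1 mod 4, sign kept]
  = (14/33)    [245 ≡ 14 mod 33]
  = (7/33)    [33 ≡ 1 mod 8 ⇒ (2/33) = +1]
  = (33/7)    [QR: 33 ≡ 1 mod 4, sign kept]
  = (5/7)    [33 ≡ 5 mod 7]
  = (7/5)    [QR: 5 ≡ 1 mod 4, sign kept]
  = (2/5)    [7 ≡ 2 mod 5]
  = -(1/5)    [5 ≡ 5 mod 8 ⇒ (2/5) = -1]
  = -1    [(1/5) = 1]

-1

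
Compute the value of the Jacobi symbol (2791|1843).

(2791|1843)
  = (948|1843)    [2791 ≡ 948 mod 1843]
  = (237|1843)    [1843 ≡ 3 mod 8 ⇒ (2|1843)^2 = +1]
  = (1843|237)    [QR: 237 ≡ 1 mod 4, sign kept]
  = (184|237)    [1843 ≡ 184 mod 237]
  = -(23|237)    [237 ≡ 5 mod 8 ⇒ (2|237)^3 = -1]
  = -(237|23)    [QR: 237 ≡ 1 mod 4, sign kept]
  = -(7|23)    [237 ≡ 7 mod 23]
  = (23|7)    [QR: both ≡ 3 mod 4, sign flips]
  = (2|7)    [23 ≡ 2 mod 7]
  = (1|7)    [7 ≡ 7 mod 8 ⇒ (2|7) = +1]
  = 1    [(1|7) = 1]

1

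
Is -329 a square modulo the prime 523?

Reduce the numerator: -329 ≡ 194 (mod 523), so (-329/523) = (194/523).
Factor out 2: 194 = 2·97. Since 523 ≡ 3 (mod 8), (2/523) = -1. Now have -(97/523).
97 ≡ 1 (mod 4), so quadratic reciprocity gives (97/523) = (523/97). Reduce: 523 ≡ 38 (mod 97). Now have -(38/97).
Factor out 2: 38 = 2·19. Since 97 ≡ 1 (mod 8), (2/97) = +1. Now have -(19/97).
97 ≡ 1 (mod 4), so quadratic reciprocity gives (19/97) = (97/19). Reduce: 97 ≡ 2 (mod 19). Now have -(2/19).
Factor out 2: 2 = 2. Since 19 ≡ 3 (mod 8), (2/19) = -1. Now have (1/19).
(1/19) = 1. Collecting the sign factors: 1.
(-329/523) = 1, and 523 is prime, so -329 is a quadratic residue mod 523.

yes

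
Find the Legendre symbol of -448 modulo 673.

Reduce the numerator: -448 ≡ 225 (mod 673), so (-448 / 673) = (225 / 673).
225 ≡ 1 (mod 4), so quadratic reciprocity gives (225 / 673) = (673 / 225). Reduce: 673 ≡ 223 (mod 225). Now have (223 / 225).
225 ≡ 1 (mod 4), so quadratic reciprocity gives (223 / 225) = (225 / 223). Reduce: 225 ≡ 2 (mod 223). Now have (2 / 223).
Factor out 2: 2 = 2. Since 223 ≡ 7 (mod 8), (2 / 223) = +1. Now have (1 / 223).
(1 / 223) = 1. Collecting the sign factors: 1.

1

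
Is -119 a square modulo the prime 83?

no

Reduce the numerator: -119 ≡ 47 (mod 83), so (-119|83) = (47|83).
Both 47 ≡ 3 and 83 ≡ 3 (mod 4), so reciprocity gives (47|83) = -(83|47). Reduce: 83 ≡ 36 (mod 47). Now have -(36|47).
Factor out 2: 36 = 2^2·9. Since 47 ≡ 7 (mod 8), (2|47) = +1, and (2|47)^2 = +1. Now have -(9|47).
9 ≡ 1 (mod 4), so quadratic reciprocity gives (9|47) = (47|9). Reduce: 47 ≡ 2 (mod 9). Now have -(2|9).
Factor out 2: 2 = 2. Since 9 ≡ 1 (mod 8), (2|9) = +1. Now have -(1|9).
(1|9) = 1. Collecting the sign factors: -1.
(-119|83) = -1, and 83 is prime, so -119 is not a quadratic residue mod 83.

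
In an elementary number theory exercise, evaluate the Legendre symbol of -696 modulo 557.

1

(-696|557)
  = (418|557)    [-696 ≡ 418 mod 557]
  = -(209|557)    [557 ≡ 5 mod 8 ⇒ (2|557) = -1]
  = -(557|209)    [QR: 209 ≡ 1 mod 4, sign kept]
  = -(139|209)    [557 ≡ 139 mod 209]
  = -(209|139)    [QR: 209 ≡ 1 mod 4, sign kept]
  = -(70|139)    [209 ≡ 70 mod 139]
  = (35|139)    [139 ≡ 3 mod 8 ⇒ (2|139) = -1]
  = -(139|35)    [QR: both ≡ 3 mod 4, sign flips]
  = -(34|35)    [139 ≡ 34 mod 35]
  = (17|35)    [35 ≡ 3 mod 8 ⇒ (2|35) = -1]
  = (35|17)    [QR: 17 ≡ 1 mod 4, sign kept]
  = (1|17)    [35 ≡ 1 mod 17]
  = 1    [(1|17) = 1]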